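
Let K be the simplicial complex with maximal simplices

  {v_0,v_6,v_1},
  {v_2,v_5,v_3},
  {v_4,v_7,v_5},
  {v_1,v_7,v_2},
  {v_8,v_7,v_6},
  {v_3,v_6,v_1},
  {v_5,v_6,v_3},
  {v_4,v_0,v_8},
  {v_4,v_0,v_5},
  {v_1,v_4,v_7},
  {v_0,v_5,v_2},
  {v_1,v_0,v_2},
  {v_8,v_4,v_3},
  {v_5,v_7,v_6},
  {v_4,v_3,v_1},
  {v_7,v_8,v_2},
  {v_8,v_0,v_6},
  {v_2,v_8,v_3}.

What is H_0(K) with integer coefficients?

We work with the vertex ordering v_0 < v_1 < v_2 < v_3 < v_4 < v_5 < v_6 < v_7 < v_8. The simplices of K, each written with vertices in increasing order, are:

  0-simplices (9): [v_0], [v_1], [v_2], [v_3], [v_4], [v_5], [v_6], [v_7], [v_8]
  1-simplices (27): (27 of them)
  2-simplices (18): (18 of them)

Hence C_0 ≅ Z^9, C_1 ≅ Z^27, C_2 ≅ Z^18.

The boundary map ∂_1: C_1 → C_0 maps an edge to its endpoints' difference, ∂[p,q] = q − p.
The 9×27 boundary matrix has rank 8 and Smith normal form diag(1,1,1,1,1,1,1,1).

Boundary ∂_2: C_2 → C_1 acts by ∂[p,q,r] = [q,r] − [p,r] + [p,q]. For instance
  ∂[v_2,v_3,v_5] = [v_3,v_5] − [v_2,v_5] + [v_2,v_3],
  ∂[v_4,v_5,v_7] = [v_5,v_7] − [v_4,v_7] + [v_4,v_5].
As a 27×18 matrix over Z this has rank 17, with invariant factors (1,1,1,1,1,1,1,1,1,1,1,1,1,1,1,1,1).

Now H_k = ker ∂_k / im ∂_{k+1}, so:

  H_0: rank C_0 − rank ∂_1 = 9 − 8 = 1, and the invariant factors of ∂_1 are all 1, so H_0 = Z.

H_0 ≅ Z.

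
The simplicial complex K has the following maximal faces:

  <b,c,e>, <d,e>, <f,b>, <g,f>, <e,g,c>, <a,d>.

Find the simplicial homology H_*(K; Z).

Take the total order a < b < c < d < e < f < g on the vertex set. Then K (dimension 2) consists of the simplices:

  0-simplices (7): a, b, c, d, e, f, g
  1-simplices (9): ad, bc, be, bf, ce, cg, de, eg, fg
  2-simplices (2): bce, ceg

so the chain groups are C_0 ≅ Z^7, C_1 ≅ Z^9, C_2 ≅ Z^2.

∂_1: C_1 → C_0 is given by ∂[p,q] = [q] − [p]. For instance
  ∂eg = g − e.
This gives a 7×9 integer matrix of rank 6; reducing to Smith normal form yields diagonal entries (1,1,1,1,1,1).

Boundary ∂_2: C_2 → C_1 acts by ∂[p,q,r] = [q,r] − [p,r] + [p,q]. For instance
  ∂ceg = eg − cg + ce,
  ∂bce = ce − be + bc.
The 9×2 boundary matrix has rank 2 and Smith normal form diag(1,1).

Computing H_k = (kernel of ∂_k) / (image of ∂_{k+1}):

  H_0: rank C_0 − rank ∂_1 = 7 − 6 = 1, and the invariant factors of ∂_1 are all 1, so H_0 = Z.
  H_1: rank ker ∂_1 − rank ∂_2 = (9 − 6) − 2 = 1, and the invariant factors of ∂_2 are all 1, so H_1 = Z.
  H_2: rank ker ∂_2 − rank ∂_3 = (2 − 2) − 0 = 0, and there is no ∂_3, so H_2 = 0.

H_0 ≅ Z,  H_1 ≅ Z,  H_2 = 0.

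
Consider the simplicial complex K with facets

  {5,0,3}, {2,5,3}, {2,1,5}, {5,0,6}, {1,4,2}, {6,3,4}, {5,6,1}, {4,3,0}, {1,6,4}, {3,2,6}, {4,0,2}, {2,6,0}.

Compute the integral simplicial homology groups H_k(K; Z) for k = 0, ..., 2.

H_0 ≅ Z,  H_1 ≅ Z/2,  H_2 = 0.

K has 7 vertices, 18 edges, 12 triangles.
rank ∂_0 = 0, rank ∂_1 = 6 ⇒ b_0 = 7 − 0 − 6 = 1; all invariant factors of ∂_1 are 1 so no torsion. So H_0 = Z.
rank ∂_1 = 6, rank ∂_2 = 12 ⇒ b_1 = 18 − 6 − 12 = 0; ∂_2 has invariant factor(s) [2] giving torsion. So H_1 = Z/2.
rank ∂_2 = 12, rank ∂_3 = 0 ⇒ b_2 = 12 − 12 − 0 = 0. So H_2 = 0.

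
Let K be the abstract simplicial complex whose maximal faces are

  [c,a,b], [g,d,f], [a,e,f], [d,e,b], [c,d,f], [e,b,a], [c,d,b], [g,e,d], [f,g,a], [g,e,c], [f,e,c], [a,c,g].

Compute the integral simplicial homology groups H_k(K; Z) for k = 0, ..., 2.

H_0 = Z,  H_1 = Z/2Z,  H_2 = 0.

Fix the vertex order a < b < c < d < e < f < g and write every simplex with vertices in increasing order. Then dim K = 2 and the simplices of K are:

  0-simplices (7): a, b, c, d, e, f, g
  1-simplices (18): ab, ac, ae, af, ag, bc, bd, be, cd, ce, cf, cg, de, df, dg, ef, eg, fg
  2-simplices (12): abc, abe, acg, aef, afg, bcd, bde, cdf, cef, ceg, deg, dfg

giving chain groups C_0 ≅ Z^7, C_1 ≅ Z^18, C_2 ≅ Z^12.

Boundary ∂_1: C_1 → C_0 maps an edge to its endpoints' difference, ∂[p,q] = q − p.
The 7×18 boundary matrix has rank 6 and Smith normal form diag(1,1,1,1,1,1).

The boundary map ∂_2: C_2 → C_1 acts by ∂[p,q,r] = [q,r] − [p,r] + [p,q]. For instance
  ∂bcd = cd − bd + bc,
  ∂dfg = fg − dg + df.
This gives a 18×12 integer matrix of rank 12; reducing to Smith normal form yields diagonal entries (1,1,1,1,1,1,1,1,1,1,1,2).

From H_k ≅ ker(∂_k) / im(∂_{k+1}) we obtain:

  H_0: rank C_0 − rank ∂_1 = 7 − 6 = 1, and the invariant factors of ∂_1 are all 1, so H_0 ≅ Z.
  H_1: rank ker ∂_1 − rank ∂_2 = (18 − 6) − 12 = 0, and ∂_2 has invariant factor 2 > 1, so H_1 ≅ Z/2Z.
  H_2: rank ker ∂_2 − rank ∂_3 = (12 − 12) − 0 = 0, and there is no ∂_3, so H_2 ≅ 0.

As a check, the Euler characteristic is 7 − 18 + 12 = 1, which agrees with 1 − 0 + 0 = 1.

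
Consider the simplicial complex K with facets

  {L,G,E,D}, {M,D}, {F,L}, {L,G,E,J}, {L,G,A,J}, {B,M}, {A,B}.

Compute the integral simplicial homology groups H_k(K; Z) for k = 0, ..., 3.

H_0 ≅ Z,  H_1 ≅ Z,  H_2 = 0,  H_3 = 0.

K has 9 vertices, 16 edges, 10 triangles, 3 3-simplices.
rank ∂_0 = 0, rank ∂_1 = 8 ⇒ b_0 = 9 − 0 − 8 = 1; all invariant factors of ∂_1 are 1 so no torsion. So H_0 = Z.
rank ∂_1 = 8, rank ∂_2 = 7 ⇒ b_1 = 16 − 8 − 7 = 1; all invariant factors of ∂_2 are 1 so no torsion. So H_1 = Z.
rank ∂_2 = 7, rank ∂_3 = 3 ⇒ b_2 = 10 − 7 − 3 = 0; all invariant factors of ∂_3 are 1 so no torsion. So H_2 = 0.
rank ∂_3 = 3, rank ∂_4 = 0 ⇒ b_3 = 3 − 3 − 0 = 0. So H_3 = 0.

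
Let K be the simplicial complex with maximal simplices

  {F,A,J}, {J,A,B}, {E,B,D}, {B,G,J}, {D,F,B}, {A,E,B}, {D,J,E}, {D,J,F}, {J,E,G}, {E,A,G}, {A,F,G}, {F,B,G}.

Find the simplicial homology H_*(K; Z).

H_0 = Z,  H_1 = Z/2,  H_2 = 0.

Fix the vertex order A < B < D < E < F < G < J and write every simplex with vertices in increasing order. Then dim K = 2 and the simplices of K are:

  0-simplices (7): A, B, D, E, F, G, J
  1-simplices (18): AB, AE, AF, AG, AJ, BD, BE, BF, BG, BJ, DE, DF, DJ, EG, EJ, FG, FJ, GJ
  2-simplices (12): ABE, ABJ, AEG, AFG, AFJ, BDE, BDF, BFG, BGJ, DEJ, DFJ, EGJ

Hence C_0 ≅ Z^7, C_1 ≅ Z^18, C_2 ≅ Z^12.

∂_1: C_1 → C_0 sends each edge [p,q] (with p < q) to q − p.
This gives a 7×18 integer matrix of rank 6; reducing to Smith normal form yields diagonal entries (1,1,1,1,1,1).

The boundary map ∂_2: C_2 → C_1 maps a triangle to the signed sum of its edges. For instance
  ∂EGJ = GJ − EJ + EG,
  ∂BFG = FG − BG + BF.
The 18×12 boundary matrix has rank 12 and Smith normal form diag(1,1,1,1,1,1,1,1,1,1,1,2).

Computing H_k = (kernel of ∂_k) / (image of ∂_{k+1}):

  H_0: rank C_0 − rank ∂_1 = 7 − 6 = 1, and the invariant factors of ∂_1 are all 1, so H_0 ≅ Z.
  H_1: rank ker ∂_1 − rank ∂_2 = (18 − 6) − 12 = 0, and ∂_2 has invariant factor 2 > 1, so H_1 ≅ Z/2.
  H_2: rank ker ∂_2 − rank ∂_3 = (12 − 12) − 0 = 0, and there is no ∂_3, so H_2 ≅ 0.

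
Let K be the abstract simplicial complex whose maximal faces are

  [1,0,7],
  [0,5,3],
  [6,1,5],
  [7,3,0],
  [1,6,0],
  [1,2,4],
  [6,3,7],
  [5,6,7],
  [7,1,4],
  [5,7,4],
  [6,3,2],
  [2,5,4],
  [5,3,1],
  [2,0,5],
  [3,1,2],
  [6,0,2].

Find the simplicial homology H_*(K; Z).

H_0 = Z,  H_1 = Z^2,  H_2 = Z.

Order the vertices as 0 < 1 < 2 < 3 < 4 < 5 < 6 < 7. Listing each simplex with vertices in this order, K has dimension 2 with simplices:

  0-simplices (8): [0], [1], [2], [3], [4], [5], [6], [7]
  1-simplices (24): (24 of them)
  2-simplices (16): [0,1,6], [0,1,7], [0,2,5], [0,2,6], [0,3,5], [0,3,7], [1,2,3], [1,2,4], [1,3,5], [1,4,7], [1,5,6], [2,3,6], [2,4,5], [3,6,7], [4,5,7], [5,6,7]

Hence C_0 ≅ Z^8, C_1 ≅ Z^24, C_2 ≅ Z^16.

Boundary ∂_1: C_1 → C_0 sends each edge [p,q] (with p < q) to q − p. For instance
  ∂[1,4] = [4] − [1].
This gives a 8×24 integer matrix of rank 7; reducing to Smith normal form yields diagonal entries (1,1,1,1,1,1,1).

The boundary map ∂_2: C_2 → C_1 sends each 2-simplex [p,q,r] to [q,r] − [p,r] + [p,q]. For instance
  ∂[0,3,7] = [3,7] − [0,7] + [0,3],
  ∂[2,4,5] = [4,5] − [2,5] + [2,4].
The resulting 24×16 matrix has rank 15, and its Smith normal form has invariant factors (1,1,1,1,1,1,1,1,1,1,1,1,1,1,1).

Now H_k = ker ∂_k / im ∂_{k+1}, so:

  H_0: rank C_0 − rank ∂_1 = 8 − 7 = 1, and the invariant factors of ∂_1 are all 1, so H_0 = Z.
  H_1: rank ker ∂_1 − rank ∂_2 = (24 − 7) − 15 = 2, and the invariant factors of ∂_2 are all 1, so H_1 = Z^2.
  H_2: rank ker ∂_2 − rank ∂_3 = (16 − 15) − 0 = 1, and there is no ∂_3, so H_2 = Z.

(K is a triangulation of the torus T^2.)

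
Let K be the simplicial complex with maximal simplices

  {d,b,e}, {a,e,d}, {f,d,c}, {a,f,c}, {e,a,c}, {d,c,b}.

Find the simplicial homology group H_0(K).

H_0 = Z.

Order the vertices as a < b < c < d < e < f. Listing each simplex with vertices in this order, K has dimension 2 with simplices:

  0-simplices (6): a, b, c, d, e, f
  1-simplices (12): ac, ad, ae, af, bc, bd, be, cd, ce, cf, de, df
  2-simplices (6): ace, acf, ade, bcd, bde, cdf

Hence C_0 ≅ Z^6, C_1 ≅ Z^12, C_2 ≅ Z^6.

∂_1: C_1 → C_0 maps an edge to its endpoints' difference, ∂[p,q] = q − p.
This gives a 6×12 integer matrix of rank 5; reducing to Smith normal form yields diagonal entries (1,1,1,1,1).

Boundary ∂_2: C_2 → C_1 maps a triangle to the signed sum of its edges. For instance
  ∂acf = cf − af + ac,
  ∂ade = de − ae + ad.
As a 12×6 matrix over Z this has rank 6, with invariant factors (1,1,1,1,1,1).

Now H_k = ker ∂_k / im ∂_{k+1}, so:

  H_0: rank C_0 − rank ∂_1 = 6 − 5 = 1, and the invariant factors of ∂_1 are all 1, so H_0 = Z.

(K is a triangulation of the cylinder S^1 x I.)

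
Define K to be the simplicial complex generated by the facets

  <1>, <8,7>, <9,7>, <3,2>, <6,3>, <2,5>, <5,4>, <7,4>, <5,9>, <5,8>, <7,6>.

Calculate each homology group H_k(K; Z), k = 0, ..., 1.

Order the vertices as 1 < 2 < 3 < 4 < 5 < 6 < 7 < 8 < 9. Listing each simplex with vertices in this order, K has dimension 1 with simplices:

  0-simplices (9): [1], [2], [3], [4], [5], [6], [7], [8], [9]
  1-simplices (10): [2,3], [2,5], [3,6], [4,5], [4,7], [5,8], [5,9], [6,7], [7,8], [7,9]

Hence C_0 ≅ Z^9, C_1 ≅ Z^10.

Boundary ∂_1: C_1 → C_0 sends each edge [p,q] (with p < q) to q − p. For instance
  ∂[5,8] = [8] − [5].
The resulting 9×10 matrix has rank 7, and its Smith normal form has invariant factors (1,1,1,1,1,1,1).

From H_k ≅ ker(∂_k) / im(∂_{k+1}) we obtain:

  H_0: rank C_0 − rank ∂_1 = 9 − 7 = 2, and the invariant factors of ∂_1 are all 1, so H_0 ≅ Z^2.
  H_1: rank ker ∂_1 − rank ∂_2 = (10 − 7) − 0 = 3, and there is no ∂_2, so H_1 ≅ Z^3.

H_0 = Z^2,  H_1 = Z^3.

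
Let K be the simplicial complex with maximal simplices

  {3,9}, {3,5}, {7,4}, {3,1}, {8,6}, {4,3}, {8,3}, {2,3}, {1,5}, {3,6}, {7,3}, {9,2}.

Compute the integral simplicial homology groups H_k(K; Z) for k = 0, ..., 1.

H_0 = Z,  H_1 = Z^4.

We work with the vertex ordering 1 < 2 < 3 < 4 < 5 < 6 < 7 < 8 < 9. The simplices of K, each written with vertices in increasing order, are:

  0-simplices (9): [1], [2], [3], [4], [5], [6], [7], [8], [9]
  1-simplices (12): [1,3], [1,5], [2,3], [2,9], [3,4], [3,5], [3,6], [3,7], [3,8], [3,9], [4,7], [6,8]

so the chain groups are C_0 ≅ Z^9, C_1 ≅ Z^12.

Boundary ∂_1: C_1 → C_0 is given by ∂[p,q] = [q] − [p]. For instance
  ∂[3,4] = [4] − [3].
As a 9×12 matrix over Z this has rank 8, with invariant factors (1,1,1,1,1,1,1,1).

Reading off H_k = ker ∂_k / im ∂_{k+1}:

  H_0: rank C_0 − rank ∂_1 = 9 − 8 = 1, and the invariant factors of ∂_1 are all 1, so H_0 = Z.
  H_1: rank ker ∂_1 − rank ∂_2 = (12 − 8) − 0 = 4, and there is no ∂_2, so H_1 = Z^4.

(K is a triangulation of a wedge of 4 circles.)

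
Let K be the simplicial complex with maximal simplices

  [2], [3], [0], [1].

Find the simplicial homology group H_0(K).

H_0 = Z^4.

K has 4 vertices.
rank ∂_0 = 0, rank ∂_1 = 0 ⇒ b_0 = 4 − 0 − 0 = 4. So H_0 ≅ Z^4.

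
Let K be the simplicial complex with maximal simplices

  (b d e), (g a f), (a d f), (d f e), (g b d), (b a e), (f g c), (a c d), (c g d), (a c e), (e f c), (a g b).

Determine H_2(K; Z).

H_2 ≅ 0.

We work with the vertex ordering a < b < c < d < e < f < g. The simplices of K, each written with vertices in increasing order, are:

  0-simplices (7): a, b, c, d, e, f, g
  1-simplices (18): ab, ac, ad, ae, af, ag, bd, be, bg, cd, ce, cf, cg, de, df, dg, ef, fg
  2-simplices (12): abe, abg, acd, ace, adf, afg, bde, bdg, cdg, cef, cfg, def

giving chain groups C_0 ≅ Z^7, C_1 ≅ Z^18, C_2 ≅ Z^12.

∂_1: C_1 → C_0 maps an edge to its endpoints' difference, ∂[p,q] = q − p. For instance
  ∂dg = g − d.
This gives a 7×18 integer matrix of rank 6; reducing to Smith normal form yields diagonal entries (1,1,1,1,1,1).

The boundary map ∂_2: C_2 → C_1 maps a triangle to the signed sum of its edges. For instance
  ∂abe = be − ae + ab,
  ∂ace = ce − ae + ac.
This gives a 18×12 integer matrix of rank 12; reducing to Smith normal form yields diagonal entries (1,1,1,1,1,1,1,1,1,1,1,2).

Reading off H_k = ker ∂_k / im ∂_{k+1}:

  H_2: rank ker ∂_2 − rank ∂_3 = (12 − 12) − 0 = 0, and there is no ∂_3, so H_2 ≅ 0.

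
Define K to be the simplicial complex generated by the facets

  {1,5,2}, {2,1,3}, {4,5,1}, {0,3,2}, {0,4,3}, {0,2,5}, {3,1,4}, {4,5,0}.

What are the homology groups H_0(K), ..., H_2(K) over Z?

We work with the vertex ordering 0 < 1 < 2 < 3 < 4 < 5. The simplices of K, each written with vertices in increasing order, are:

  0-simplices (6): [0], [1], [2], [3], [4], [5]
  1-simplices (12): [0,2], [0,3], [0,4], [0,5], [1,2], [1,3], [1,4], [1,5], [2,3], [2,5], [3,4], [4,5]
  2-simplices (8): [0,2,3], [0,2,5], [0,3,4], [0,4,5], [1,2,3], [1,2,5], [1,3,4], [1,4,5]

so the chain groups are C_0 ≅ Z^6, C_1 ≅ Z^12, C_2 ≅ Z^8.

∂_1: C_1 → C_0 sends each edge [p,q] (with p < q) to q − p. For instance
  ∂[1,2] = [2] − [1].
The 6×12 boundary matrix has rank 5 and Smith normal form diag(1,1,1,1,1).

Boundary ∂_2: C_2 → C_1 maps a triangle to the signed sum of its edges. For instance
  ∂[1,4,5] = [4,5] − [1,5] + [1,4],
  ∂[1,2,5] = [2,5] − [1,5] + [1,2].
As a 12×8 matrix over Z this has rank 7, with invariant factors (1,1,1,1,1,1,1).

Now H_k = ker ∂_k / im ∂_{k+1}, so:

  H_0: rank C_0 − rank ∂_1 = 6 − 5 = 1, and the invariant factors of ∂_1 are all 1, so H_0 ≅ Z.
  H_1: rank ker ∂_1 − rank ∂_2 = (12 − 5) − 7 = 0, and the invariant factors of ∂_2 are all 1, so H_1 ≅ 0.
  H_2: rank ker ∂_2 − rank ∂_3 = (8 − 7) − 0 = 1, and there is no ∂_3, so H_2 ≅ Z.

(K is a triangulation of the 2-sphere S^2.)

H_0 = Z,  H_1 = 0,  H_2 = Z.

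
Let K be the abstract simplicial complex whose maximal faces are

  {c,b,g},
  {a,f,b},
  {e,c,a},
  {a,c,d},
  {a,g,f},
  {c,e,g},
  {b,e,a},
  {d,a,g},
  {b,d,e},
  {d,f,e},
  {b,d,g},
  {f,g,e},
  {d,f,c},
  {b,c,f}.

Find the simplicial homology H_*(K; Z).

Fix the vertex order a < b < c < d < e < f < g and write every simplex with vertices in increasing order. Then dim K = 2 and the simplices of K are:

  0-simplices (7): a, b, c, d, e, f, g
  1-simplices (21): ab, ac, ad, ae, af, ag, bc, bd, be, bf, bg, cd, ce, cf, cg, de, df, dg, ef, eg, fg
  2-simplices (14): abe, abf, acd, ace, adg, afg, bcf, bcg, bde, bdg, cdf, ceg, def, efg

Hence C_0 ≅ Z^7, C_1 ≅ Z^21, C_2 ≅ Z^14.

∂_1: C_1 → C_0 maps an edge to its endpoints' difference, ∂[p,q] = q − p.
This gives a 7×21 integer matrix of rank 6; reducing to Smith normal form yields diagonal entries (1,1,1,1,1,1).

The boundary map ∂_2: C_2 → C_1 maps a triangle to the signed sum of its edges. For instance
  ∂def = ef − df + de,
  ∂abf = bf − af + ab.
As a 21×14 matrix over Z this has rank 13, with invariant factors (1,1,1,1,1,1,1,1,1,1,1,1,1).

From H_k ≅ ker(∂_k) / im(∂_{k+1}) we obtain:

  H_0: rank C_0 − rank ∂_1 = 7 − 6 = 1, and the invariant factors of ∂_1 are all 1, so H_0 = Z.
  H_1: rank ker ∂_1 − rank ∂_2 = (21 − 6) − 13 = 2, and the invariant factors of ∂_2 are all 1, so H_1 = Z^2.
  H_2: rank ker ∂_2 − rank ∂_3 = (14 − 13) − 0 = 1, and there is no ∂_3, so H_2 = Z.

H_0 ≅ Z,  H_1 ≅ Z^2,  H_2 ≅ Z.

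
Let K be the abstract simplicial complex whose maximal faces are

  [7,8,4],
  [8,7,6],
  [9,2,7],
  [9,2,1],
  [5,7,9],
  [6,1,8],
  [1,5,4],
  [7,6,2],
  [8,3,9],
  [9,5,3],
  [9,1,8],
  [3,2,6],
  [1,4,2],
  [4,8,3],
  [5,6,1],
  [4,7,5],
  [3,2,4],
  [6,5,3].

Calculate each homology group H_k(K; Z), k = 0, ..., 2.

Fix the vertex order 1 < 2 < 3 < 4 < 5 < 6 < 7 < 8 < 9 and write every simplex with vertices in increasing order. Then dim K = 2 and the simplices of K are:

  0-simplices (9): [1], [2], [3], [4], [5], [6], [7], [8], [9]
  1-simplices (27): (27 of them)
  2-simplices (18): [1,2,4], [1,2,9], [1,4,5], [1,5,6], [1,6,8], [1,8,9], [2,3,4], [2,3,6], [2,6,7], [2,7,9], [3,4,8], [3,5,6], [3,5,9], [3,8,9], [4,5,7], [4,7,8], [5,7,9], [6,7,8]

Hence C_0 ≅ Z^9, C_1 ≅ Z^27, C_2 ≅ Z^18.

∂_1: C_1 → C_0 sends each edge [p,q] (with p < q) to q − p.
This gives a 9×27 integer matrix of rank 8; reducing to Smith normal form yields diagonal entries (1,1,1,1,1,1,1,1).

∂_2: C_2 → C_1 sends each 2-simplex [p,q,r] to [q,r] − [p,r] + [p,q]. For instance
  ∂[3,5,9] = [5,9] − [3,9] + [3,5],
  ∂[4,5,7] = [5,7] − [4,7] + [4,5].
This gives a 27×18 integer matrix of rank 17; reducing to Smith normal form yields diagonal entries (1,1,1,1,1,1,1,1,1,1,1,1,1,1,1,1,1).

Computing H_k = (kernel of ∂_k) / (image of ∂_{k+1}):

  H_0: rank C_0 − rank ∂_1 = 9 − 8 = 1, and the invariant factors of ∂_1 are all 1, so H_0 ≅ Z.
  H_1: rank ker ∂_1 − rank ∂_2 = (27 − 8) − 17 = 2, and the invariant factors of ∂_2 are all 1, so H_1 ≅ Z^2.
  H_2: rank ker ∂_2 − rank ∂_3 = (18 − 17) − 0 = 1, and there is no ∂_3, so H_2 ≅ Z.

(K is a triangulation of the torus T^2.)

H_0 ≅ Z,  H_1 ≅ Z^2,  H_2 ≅ Z.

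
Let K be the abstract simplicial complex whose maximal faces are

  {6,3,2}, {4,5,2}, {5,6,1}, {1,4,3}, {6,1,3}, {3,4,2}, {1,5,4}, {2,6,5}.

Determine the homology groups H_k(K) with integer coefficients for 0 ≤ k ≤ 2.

H_0 ≅ Z,  H_1 = 0,  H_2 ≅ Z.

We work with the vertex ordering 1 < 2 < 3 < 4 < 5 < 6. The simplices of K, each written with vertices in increasing order, are:

  0-simplices (6): [1], [2], [3], [4], [5], [6]
  1-simplices (12): [1,3], [1,4], [1,5], [1,6], [2,3], [2,4], [2,5], [2,6], [3,4], [3,6], [4,5], [5,6]
  2-simplices (8): [1,3,4], [1,3,6], [1,4,5], [1,5,6], [2,3,4], [2,3,6], [2,4,5], [2,5,6]

so the chain groups are C_0 ≅ Z^6, C_1 ≅ Z^12, C_2 ≅ Z^8.

Boundary ∂_1: C_1 → C_0 sends each edge [p,q] (with p < q) to q − p.
The resulting 6×12 matrix has rank 5, and its Smith normal form has invariant factors (1,1,1,1,1).

The boundary map ∂_2: C_2 → C_1 acts by ∂[p,q,r] = [q,r] − [p,r] + [p,q]. For instance
  ∂[1,5,6] = [5,6] − [1,6] + [1,5],
  ∂[2,5,6] = [5,6] − [2,6] + [2,5].
As a 12×8 matrix over Z this has rank 7, with invariant factors (1,1,1,1,1,1,1).

Reading off H_k = ker ∂_k / im ∂_{k+1}:

  H_0: rank C_0 − rank ∂_1 = 6 − 5 = 1, and the invariant factors of ∂_1 are all 1, so H_0 ≅ Z.
  H_1: rank ker ∂_1 − rank ∂_2 = (12 − 5) − 7 = 0, and the invariant factors of ∂_2 are all 1, so H_1 ≅ 0.
  H_2: rank ker ∂_2 − rank ∂_3 = (8 − 7) − 0 = 1, and there is no ∂_3, so H_2 ≅ Z.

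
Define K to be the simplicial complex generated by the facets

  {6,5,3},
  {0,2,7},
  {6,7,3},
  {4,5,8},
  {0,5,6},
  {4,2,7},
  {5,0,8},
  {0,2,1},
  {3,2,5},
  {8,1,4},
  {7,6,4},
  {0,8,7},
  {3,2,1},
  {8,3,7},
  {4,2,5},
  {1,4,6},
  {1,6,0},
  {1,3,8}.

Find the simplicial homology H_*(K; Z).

K has 9 vertices, 27 edges, 18 triangles.
rank ∂_0 = 0, rank ∂_1 = 8 ⇒ b_0 = 9 − 0 − 8 = 1; all invariant factors of ∂_1 are 1 so no torsion. So H_0 = Z.
rank ∂_1 = 8, rank ∂_2 = 17 ⇒ b_1 = 27 − 8 − 17 = 2; all invariant factors of ∂_2 are 1 so no torsion. So H_1 = Z^2.
rank ∂_2 = 17, rank ∂_3 = 0 ⇒ b_2 = 18 − 17 − 0 = 1. So H_2 = Z.

H_0 ≅ Z,  H_1 ≅ Z^2,  H_2 ≅ Z.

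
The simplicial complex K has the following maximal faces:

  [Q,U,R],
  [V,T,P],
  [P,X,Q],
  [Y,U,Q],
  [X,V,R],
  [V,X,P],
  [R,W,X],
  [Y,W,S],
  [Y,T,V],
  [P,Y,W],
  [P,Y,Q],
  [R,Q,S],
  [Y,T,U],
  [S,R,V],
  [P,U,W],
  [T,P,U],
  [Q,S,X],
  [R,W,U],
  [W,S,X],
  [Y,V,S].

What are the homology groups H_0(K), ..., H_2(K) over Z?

We work with the vertex ordering P < Q < R < S < T < U < V < W < X < Y. The simplices of K, each written with vertices in increasing order, are:

  0-simplices (10): P, Q, R, S, T, U, V, W, X, Y
  1-simplices (30): PQ, PT, PU, PV, PW, PX, PY, QR, QS, QU, QX, QY, RS, RU, RV, RW, RX, SV, SW, SX, SY, TU, TV, TY, UW, UY, VX, VY, WX, WY
  2-simplices (20): PQX, PQY, PTU, PTV, PUW, PVX, PWY, QRS, QRU, QSX, QUY, RSV, RUW, RVX, RWX, SVY, SWX, SWY, TUY, TVY

Hence C_0 ≅ Z^10, C_1 ≅ Z^30, C_2 ≅ Z^20.

∂_1: C_1 → C_0 maps an edge to its endpoints' difference, ∂[p,q] = q − p. For instance
  ∂RS = S − R.
The resulting 10×30 matrix has rank 9, and its Smith normal form has invariant factors (1,1,1,1,1,1,1,1,1).

The boundary map ∂_2: C_2 → C_1 acts by ∂[p,q,r] = [q,r] − [p,r] + [p,q]. For instance
  ∂PUW = UW − PW + PU,
  ∂PQY = QY − PY + PQ.
As a 30×20 matrix over Z this has rank 20, with invariant factors (1,1,1,1,1,1,1,1,1,1,1,1,1,1,1,1,1,1,1,2).

From H_k ≅ ker(∂_k) / im(∂_{k+1}) we obtain:

  H_0: rank C_0 − rank ∂_1 = 10 − 9 = 1, and the invariant factors of ∂_1 are all 1, so H_0 = Z.
  H_1: rank ker ∂_1 − rank ∂_2 = (30 − 9) − 20 = 1, and ∂_2 has invariant factor 2 > 1, so H_1 = Z ⊕ Z/2.
  H_2: rank ker ∂_2 − rank ∂_3 = (20 − 20) − 0 = 0, and there is no ∂_3, so H_2 = 0.

H_0 = Z,  H_1 = Z ⊕ Z/2,  H_2 = 0.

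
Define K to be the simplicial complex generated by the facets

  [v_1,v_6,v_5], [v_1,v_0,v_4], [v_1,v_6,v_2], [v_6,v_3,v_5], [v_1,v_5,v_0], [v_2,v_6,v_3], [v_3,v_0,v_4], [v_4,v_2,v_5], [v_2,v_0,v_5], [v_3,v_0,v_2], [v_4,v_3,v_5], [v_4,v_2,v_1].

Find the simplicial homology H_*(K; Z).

H_0 ≅ Z,  H_1 ≅ Z/2,  H_2 = 0.

Order the vertices as v_0 < v_1 < v_2 < v_3 < v_4 < v_5 < v_6. Listing each simplex with vertices in this order, K has dimension 2 with simplices:

  0-simplices (7): [v_0], [v_1], [v_2], [v_3], [v_4], [v_5], [v_6]
  1-simplices (18): (18 of them)
  2-simplices (12): (12 of them)

so the chain groups are C_0 ≅ Z^7, C_1 ≅ Z^18, C_2 ≅ Z^12.

∂_1: C_1 → C_0 is given by ∂[p,q] = [q] − [p]. For instance
  ∂[v_1,v_4] = [v_4] − [v_1].
The 7×18 boundary matrix has rank 6 and Smith normal form diag(1,1,1,1,1,1).

The boundary map ∂_2: C_2 → C_1 acts by ∂[p,q,r] = [q,r] − [p,r] + [p,q]. For instance
  ∂[v_2,v_4,v_5] = [v_4,v_5] − [v_2,v_5] + [v_2,v_4],
  ∂[v_0,v_2,v_5] = [v_2,v_5] − [v_0,v_5] + [v_0,v_2].
This gives a 18×12 integer matrix of rank 12; reducing to Smith normal form yields diagonal entries (1,1,1,1,1,1,1,1,1,1,1,2).

Now H_k = ker ∂_k / im ∂_{k+1}, so:

  H_0: rank C_0 − rank ∂_1 = 7 − 6 = 1, and the invariant factors of ∂_1 are all 1, so H_0 = Z.
  H_1: rank ker ∂_1 − rank ∂_2 = (18 − 6) − 12 = 0, and ∂_2 has invariant factor 2 > 1, so H_1 = Z/2.
  H_2: rank ker ∂_2 − rank ∂_3 = (12 − 12) − 0 = 0, and there is no ∂_3, so H_2 = 0.

As a check, the Euler characteristic is 7 − 18 + 12 = 1, which agrees with 1 − 0 + 0 = 1.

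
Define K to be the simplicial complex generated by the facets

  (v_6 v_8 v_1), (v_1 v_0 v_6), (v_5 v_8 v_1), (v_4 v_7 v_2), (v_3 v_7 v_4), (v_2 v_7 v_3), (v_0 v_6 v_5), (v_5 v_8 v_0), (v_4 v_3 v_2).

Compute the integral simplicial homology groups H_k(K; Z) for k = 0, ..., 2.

We work with the vertex ordering v_0 < v_1 < v_2 < v_3 < v_4 < v_5 < v_6 < v_7 < v_8. The simplices of K, each written with vertices in increasing order, are:

  0-simplices (9): [v_0], [v_1], [v_2], [v_3], [v_4], [v_5], [v_6], [v_7], [v_8]
  1-simplices (16): (16 of them)
  2-simplices (9): [v_0,v_1,v_6], [v_0,v_5,v_6], [v_0,v_5,v_8], [v_1,v_5,v_8], [v_1,v_6,v_8], [v_2,v_3,v_4], [v_2,v_3,v_7], [v_2,v_4,v_7], [v_3,v_4,v_7]

Hence C_0 ≅ Z^9, C_1 ≅ Z^16, C_2 ≅ Z^9.

The boundary map ∂_1: C_1 → C_0 sends each edge [p,q] (with p < q) to q − p.
This gives a 9×16 integer matrix of rank 7; reducing to Smith normal form yields diagonal entries (1,1,1,1,1,1,1).

∂_2: C_2 → C_1 acts by ∂[p,q,r] = [q,r] − [p,r] + [p,q]. For instance
  ∂[v_2,v_4,v_7] = [v_4,v_7] − [v_2,v_7] + [v_2,v_4],
  ∂[v_0,v_5,v_6] = [v_5,v_6] − [v_0,v_6] + [v_0,v_5].
As a 16×9 matrix over Z this has rank 8, with invariant factors (1,1,1,1,1,1,1,1).

Now H_k = ker ∂_k / im ∂_{k+1}, so:

  H_0: rank C_0 − rank ∂_1 = 9 − 7 = 2, and the invariant factors of ∂_1 are all 1, so H_0 = Z^2.
  H_1: rank ker ∂_1 − rank ∂_2 = (16 − 7) − 8 = 1, and the invariant factors of ∂_2 are all 1, so H_1 = Z.
  H_2: rank ker ∂_2 − rank ∂_3 = (9 − 8) − 0 = 1, and there is no ∂_3, so H_2 = Z.

As a check, the Euler characteristic is 9 − 16 + 9 = 2, which agrees with 2 − 1 + 1 = 2.

H_0 ≅ Z^2,  H_1 ≅ Z,  H_2 ≅ Z.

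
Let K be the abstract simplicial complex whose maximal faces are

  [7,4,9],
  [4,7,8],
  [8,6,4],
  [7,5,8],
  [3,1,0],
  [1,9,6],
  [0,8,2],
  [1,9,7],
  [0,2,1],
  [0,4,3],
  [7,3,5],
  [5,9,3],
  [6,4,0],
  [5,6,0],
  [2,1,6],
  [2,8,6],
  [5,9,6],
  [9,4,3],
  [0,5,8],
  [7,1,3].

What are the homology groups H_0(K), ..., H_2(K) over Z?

K has 10 vertices, 30 edges, 20 triangles.
rank ∂_0 = 0, rank ∂_1 = 9 ⇒ b_0 = 10 − 0 − 9 = 1; all invariant factors of ∂_1 are 1 so no torsion. So H_0 ≅ Z.
rank ∂_1 = 9, rank ∂_2 = 20 ⇒ b_1 = 30 − 9 − 20 = 1; ∂_2 has invariant factor(s) [2] giving torsion. So H_1 ≅ Z ⊕ Z/2Z.
rank ∂_2 = 20, rank ∂_3 = 0 ⇒ b_2 = 20 − 20 − 0 = 0. So H_2 ≅ 0.

H_0 ≅ Z,  H_1 ≅ Z ⊕ Z/2Z,  H_2 = 0.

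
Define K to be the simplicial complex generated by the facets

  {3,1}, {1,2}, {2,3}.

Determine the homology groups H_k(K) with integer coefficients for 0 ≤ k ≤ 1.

Order the vertices as 1 < 2 < 3. Listing each simplex with vertices in this order, K has dimension 1 with simplices:

  0-simplices (3): [1], [2], [3]
  1-simplices (3): [1,2], [1,3], [2,3]

Hence C_0 ≅ Z^3, C_1 ≅ Z^3.

Boundary ∂_1: C_1 → C_0 maps an edge to its endpoints' difference, ∂[p,q] = q − p. For instance
  ∂[2,3] = [3] − [2].
The resulting 3×3 matrix has rank 2, and its Smith normal form has invariant factors (1,1).

Computing H_k = (kernel of ∂_k) / (image of ∂_{k+1}):

  H_0: rank C_0 − rank ∂_1 = 3 − 2 = 1, and the invariant factors of ∂_1 are all 1, so H_0 = Z.
  H_1: rank ker ∂_1 − rank ∂_2 = (3 − 2) − 0 = 1, and there is no ∂_2, so H_1 = Z.

As a check, the Euler characteristic is 3 − 3 = 0, which agrees with 1 − 1 = 0.
(K is a triangulation of the circle S^1.)

H_0 = Z,  H_1 = Z.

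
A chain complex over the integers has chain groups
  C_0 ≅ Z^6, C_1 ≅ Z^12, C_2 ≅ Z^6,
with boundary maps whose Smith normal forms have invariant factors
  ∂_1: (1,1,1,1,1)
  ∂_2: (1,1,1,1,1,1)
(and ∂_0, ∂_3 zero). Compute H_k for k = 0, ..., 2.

H_0 ≅ Z,  H_1 ≅ Z,  H_2 = 0.

H_0: b_0 = 6 − 0 − 5 = 1; torsion from ∂_1 factors > 1: none. So H_0 ≅ Z.
H_1: b_1 = 12 − 5 − 6 = 1; torsion from ∂_2 factors > 1: none. So H_1 ≅ Z.
H_2: b_2 = 6 − 6 − 0 = 0; torsion from ∂_3 factors > 1: none. So H_2 ≅ 0.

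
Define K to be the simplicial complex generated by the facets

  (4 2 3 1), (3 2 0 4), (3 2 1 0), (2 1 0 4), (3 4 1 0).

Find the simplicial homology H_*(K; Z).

K has 5 vertices, 10 edges, 10 triangles, 5 3-simplices.
rank ∂_0 = 0, rank ∂_1 = 4 ⇒ b_0 = 5 − 0 − 4 = 1; all invariant factors of ∂_1 are 1 so no torsion. So H_0 = Z.
rank ∂_1 = 4, rank ∂_2 = 6 ⇒ b_1 = 10 − 4 − 6 = 0; all invariant factors of ∂_2 are 1 so no torsion. So H_1 = 0.
rank ∂_2 = 6, rank ∂_3 = 4 ⇒ b_2 = 10 − 6 − 4 = 0; all invariant factors of ∂_3 are 1 so no torsion. So H_2 = 0.
rank ∂_3 = 4, rank ∂_4 = 0 ⇒ b_3 = 5 − 4 − 0 = 1. So H_3 = Z.

H_0 ≅ Z,  H_1 = 0,  H_2 = 0,  H_3 ≅ Z.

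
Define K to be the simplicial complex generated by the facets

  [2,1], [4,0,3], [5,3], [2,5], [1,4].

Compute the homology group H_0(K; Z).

We work with the vertex ordering 0 < 1 < 2 < 3 < 4 < 5. The simplices of K, each written with vertices in increasing order, are:

  0-simplices (6): [0], [1], [2], [3], [4], [5]
  1-simplices (7): [0,3], [0,4], [1,2], [1,4], [2,5], [3,4], [3,5]
  2-simplices (1): [0,3,4]

so the chain groups are C_0 ≅ Z^6, C_1 ≅ Z^7, C_2 ≅ Z^1.

Boundary ∂_1: C_1 → C_0 sends each edge [p,q] (with p < q) to q − p.
This gives a 6×7 integer matrix of rank 5; reducing to Smith normal form yields diagonal entries (1,1,1,1,1).

Boundary ∂_2: C_2 → C_1 sends each 2-simplex [p,q,r] to [q,r] − [p,r] + [p,q]. For instance
  ∂[0,3,4] = [3,4] − [0,4] + [0,3].
The resulting 7×1 matrix has rank 1, and its Smith normal form has invariant factors (1).

From H_k ≅ ker(∂_k) / im(∂_{k+1}) we obtain:

  H_0: rank C_0 − rank ∂_1 = 6 − 5 = 1, and the invariant factors of ∂_1 are all 1, so H_0 = Z.

H_0 = Z.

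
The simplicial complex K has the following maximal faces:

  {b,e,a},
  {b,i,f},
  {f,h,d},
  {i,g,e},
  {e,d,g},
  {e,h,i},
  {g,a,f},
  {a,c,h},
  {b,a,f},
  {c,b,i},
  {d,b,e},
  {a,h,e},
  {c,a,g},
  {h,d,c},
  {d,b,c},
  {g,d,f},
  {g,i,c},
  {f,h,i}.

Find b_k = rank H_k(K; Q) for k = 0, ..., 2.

b_0 = 1, b_1 = 2, b_2 = 1.

Take the total order a < b < c < d < e < f < g < h < i on the vertex set. Then K (dimension 2) consists of the simplices:

  0-simplices (9): a, b, c, d, e, f, g, h, i
  1-simplices (27): ab, ac, ae, af, ag, ah, bc, bd, be, bf, bi, cd, cg, ch, ci, de, df, dg, dh, eg, eh, ei, fg, fh, fi, gi, hi
  2-simplices (18): abe, abf, acg, ach, aeh, afg, bcd, bci, bde, bfi, cdh, cgi, deg, dfg, dfh, egi, ehi, fhi

so the chain groups are C_0 ≅ Z^9, C_1 ≅ Z^27, C_2 ≅ Z^18.

Boundary ∂_1: C_1 → C_0 sends each edge [p,q] (with p < q) to q − p.
As a 9×27 matrix over Z this has rank 8, with invariant factors (1,1,1,1,1,1,1,1).

The boundary map ∂_2: C_2 → C_1 maps a triangle to the signed sum of its edges. For instance
  ∂ehi = hi − ei + eh,
  ∂abf = bf − af + ab.
The 27×18 boundary matrix has rank 17 and Smith normal form diag(1,1,1,1,1,1,1,1,1,1,1,1,1,1,1,1,1).

Reading off H_k = ker ∂_k / im ∂_{k+1}:

  H_0: rank C_0 − rank ∂_1 = 9 − 8 = 1, and the invariant factors of ∂_1 are all 1, so H_0 = Z.
  H_1: rank ker ∂_1 − rank ∂_2 = (27 − 8) − 17 = 2, and the invariant factors of ∂_2 are all 1, so H_1 = Z^2.
  H_2: rank ker ∂_2 − rank ∂_3 = (18 − 17) − 0 = 1, and there is no ∂_3, so H_2 = Z.

Hence the Betti numbers are b_0 = 1, b_1 = 2, b_2 = 1.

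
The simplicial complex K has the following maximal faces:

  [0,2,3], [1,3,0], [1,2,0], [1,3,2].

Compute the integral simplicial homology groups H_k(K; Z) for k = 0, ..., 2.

Fix the vertex order 0 < 1 < 2 < 3 and write every simplex with vertices in increasing order. Then dim K = 2 and the simplices of K are:

  0-simplices (4): [0], [1], [2], [3]
  1-simplices (6): [0,1], [0,2], [0,3], [1,2], [1,3], [2,3]
  2-simplices (4): [0,1,2], [0,1,3], [0,2,3], [1,2,3]

Hence C_0 ≅ Z^4, C_1 ≅ Z^6, C_2 ≅ Z^4.

Boundary ∂_1: C_1 → C_0 sends each edge [p,q] (with p < q) to q − p. For instance
  ∂[0,2] = [2] − [0].
The 4×6 boundary matrix has rank 3 and Smith normal form diag(1,1,1).

∂_2: C_2 → C_1 acts by ∂[p,q,r] = [q,r] − [p,r] + [p,q]. For instance
  ∂[0,2,3] = [2,3] − [0,3] + [0,2],
  ∂[0,1,2] = [1,2] − [0,2] + [0,1].
The 6×4 boundary matrix has rank 3 and Smith normal form diag(1,1,1).

Computing H_k = (kernel of ∂_k) / (image of ∂_{k+1}):

  H_0: rank C_0 − rank ∂_1 = 4 − 3 = 1, and the invariant factors of ∂_1 are all 1, so H_0 = Z.
  H_1: rank ker ∂_1 − rank ∂_2 = (6 − 3) − 3 = 0, and the invariant factors of ∂_2 are all 1, so H_1 = 0.
  H_2: rank ker ∂_2 − rank ∂_3 = (4 − 3) − 0 = 1, and there is no ∂_3, so H_2 = Z.

As a check, the Euler characteristic is 4 − 6 + 4 = 2, which agrees with 1 − 0 + 1 = 2.

H_0 ≅ Z,  H_1 = 0,  H_2 ≅ Z.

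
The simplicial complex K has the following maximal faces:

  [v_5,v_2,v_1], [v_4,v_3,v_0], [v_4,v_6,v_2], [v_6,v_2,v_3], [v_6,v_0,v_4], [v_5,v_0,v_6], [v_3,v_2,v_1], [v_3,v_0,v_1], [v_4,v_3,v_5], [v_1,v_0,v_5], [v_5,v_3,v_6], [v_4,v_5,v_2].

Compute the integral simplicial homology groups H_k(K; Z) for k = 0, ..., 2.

H_0 ≅ Z,  H_1 ≅ Z/2,  H_2 = 0.

K has 7 vertices, 18 edges, 12 triangles.
rank ∂_0 = 0, rank ∂_1 = 6 ⇒ b_0 = 7 − 0 − 6 = 1; all invariant factors of ∂_1 are 1 so no torsion. So H_0 ≅ Z.
rank ∂_1 = 6, rank ∂_2 = 12 ⇒ b_1 = 18 − 6 − 12 = 0; ∂_2 has invariant factor(s) [2] giving torsion. So H_1 ≅ Z/2.
rank ∂_2 = 12, rank ∂_3 = 0 ⇒ b_2 = 12 − 12 − 0 = 0. So H_2 ≅ 0.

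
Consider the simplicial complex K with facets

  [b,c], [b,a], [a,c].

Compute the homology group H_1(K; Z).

K has 3 vertices, 3 edges.
rank ∂_1 = 2, rank ∂_2 = 0 ⇒ b_1 = 3 − 2 − 0 = 1. So H_1 ≅ Z.

H_1 ≅ Z.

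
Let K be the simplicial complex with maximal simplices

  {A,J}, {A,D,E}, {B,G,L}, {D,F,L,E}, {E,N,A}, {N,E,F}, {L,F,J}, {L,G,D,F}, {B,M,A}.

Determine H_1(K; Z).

H_1 ≅ Z^2.

Fix the vertex order A < B < D < E < F < G < J < L < M < N and write every simplex with vertices in increasing order. Then dim K = 3 and the simplices of K are:

  0-simplices (10): A, B, D, E, F, G, J, L, M, N
  1-simplices (22): AB, AD, AE, AJ, AM, AN, BG, BL, BM, DE, DF, DG, DL, EF, EL, EN, FG, FJ, FL, FN, GL, JL
  2-simplices (13): ABM, ADE, AEN, BGL, DEF, DEL, DFG, DFL, DGL, EFL, EFN, FGL, FJL
  3-simplices (2): DEFL, DFGL

giving chain groups C_0 ≅ Z^10, C_1 ≅ Z^22, C_2 ≅ Z^13, C_3 ≅ Z^2.

∂_1: C_1 → C_0 maps an edge to its endpoints' difference, ∂[p,q] = q − p.
The 10×22 boundary matrix has rank 9 and Smith normal form diag(1,1,1,1,1,1,1,1,1).

The boundary map ∂_2: C_2 → C_1 sends each 2-simplex [p,q,r] to [q,r] − [p,r] + [p,q]. For instance
  ∂EFL = FL − EL + EF,
  ∂DEF = EF − DF + DE.
The 22×13 boundary matrix has rank 11 and Smith normal form diag(1,1,1,1,1,1,1,1,1,1,1).

The boundary map ∂_3: C_3 → C_2 sends each 3-simplex σ to the alternating sum Σ_i (−1)^i (σ with its i-th vertex removed). For instance
  ∂DFGL = FGL − DGL + DFL − DFG,
  ∂DEFL = EFL − DFL + DEL − DEF.
This gives a 13×2 integer matrix of rank 2; reducing to Smith normal form yields diagonal entries (1,1).

Computing H_k = (kernel of ∂_k) / (image of ∂_{k+1}):

  H_1: rank ker ∂_1 − rank ∂_2 = (22 − 9) − 11 = 2, and the invariant factors of ∂_2 are all 1, so H_1 ≅ Z^2.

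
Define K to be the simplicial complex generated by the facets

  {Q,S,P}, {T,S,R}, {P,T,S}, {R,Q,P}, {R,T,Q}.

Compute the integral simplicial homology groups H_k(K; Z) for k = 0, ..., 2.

H_0 ≅ Z,  H_1 ≅ Z,  H_2 = 0.

Fix the vertex order P < Q < R < S < T and write every simplex with vertices in increasing order. Then dim K = 2 and the simplices of K are:

  0-simplices (5): P, Q, R, S, T
  1-simplices (10): PQ, PR, PS, PT, QR, QS, QT, RS, RT, ST
  2-simplices (5): PQR, PQS, PST, QRT, RST

so the chain groups are C_0 ≅ Z^5, C_1 ≅ Z^10, C_2 ≅ Z^5.

The boundary map ∂_1: C_1 → C_0 maps an edge to its endpoints' difference, ∂[p,q] = q − p. For instance
  ∂QT = T − Q.
As a 5×10 matrix over Z this has rank 4, with invariant factors (1,1,1,1).

The boundary map ∂_2: C_2 → C_1 maps a triangle to the signed sum of its edges. For instance
  ∂PQS = QS − PS + PQ,
  ∂PQR = QR − PR + PQ.
The resulting 10×5 matrix has rank 5, and its Smith normal form has invariant factors (1,1,1,1,1).

Reading off H_k = ker ∂_k / im ∂_{k+1}:

  H_0: rank C_0 − rank ∂_1 = 5 − 4 = 1, and the invariant factors of ∂_1 are all 1, so H_0 = Z.
  H_1: rank ker ∂_1 − rank ∂_2 = (10 − 4) − 5 = 1, and the invariant factors of ∂_2 are all 1, so H_1 = Z.
  H_2: rank ker ∂_2 − rank ∂_3 = (5 − 5) − 0 = 0, and there is no ∂_3, so H_2 = 0.

As a check, the Euler characteristic is 5 − 10 + 5 = 0, which agrees with 1 − 1 + 0 = 0.
(K is a triangulation of the Möbius band.)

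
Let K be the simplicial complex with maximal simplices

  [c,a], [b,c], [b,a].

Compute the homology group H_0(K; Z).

We work with the vertex ordering a < b < c. The simplices of K, each written with vertices in increasing order, are:

  0-simplices (3): a, b, c
  1-simplices (3): ab, ac, bc

so the chain groups are C_0 ≅ Z^3, C_1 ≅ Z^3.

∂_1: C_1 → C_0 sends each edge [p,q] (with p < q) to q − p.
The resulting 3×3 matrix has rank 2, and its Smith normal form has invariant factors (1,1).

Computing H_k = (kernel of ∂_k) / (image of ∂_{k+1}):

  H_0: rank C_0 − rank ∂_1 = 3 − 2 = 1, and the invariant factors of ∂_1 are all 1, so H_0 = Z.

H_0 = Z.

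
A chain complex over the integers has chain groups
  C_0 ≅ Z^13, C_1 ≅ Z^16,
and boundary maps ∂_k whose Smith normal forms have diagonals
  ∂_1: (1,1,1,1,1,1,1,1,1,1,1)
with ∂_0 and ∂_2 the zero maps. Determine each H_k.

H_0 ≅ Z^2,  H_1 ≅ Z^5.

H_0: b_0 = 13 − 0 − 11 = 2; torsion from ∂_1 factors > 1: none. So H_0 ≅ Z^2.
H_1: b_1 = 16 − 11 − 0 = 5; torsion from ∂_2 factors > 1: none. So H_1 ≅ Z^5.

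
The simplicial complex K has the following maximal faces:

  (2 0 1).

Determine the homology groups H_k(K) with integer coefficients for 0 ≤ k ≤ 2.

We work with the vertex ordering 0 < 1 < 2. The simplices of K, each written with vertices in increasing order, are:

  0-simplices (3): [0], [1], [2]
  1-simplices (3): [0,1], [0,2], [1,2]
  2-simplices (1): [0,1,2]

giving chain groups C_0 ≅ Z^3, C_1 ≅ Z^3, C_2 ≅ Z^1.

Boundary ∂_1: C_1 → C_0 maps an edge to its endpoints' difference, ∂[p,q] = q − p.
As a 3×3 matrix over Z this has rank 2, with invariant factors (1,1).

Boundary ∂_2: C_2 → C_1 maps a triangle to the signed sum of its edges. For instance
  ∂[0,1,2] = [1,2] − [0,2] + [0,1].
As a 3×1 matrix over Z this has rank 1, with invariant factors (1).

Computing H_k = (kernel of ∂_k) / (image of ∂_{k+1}):

  H_0: rank C_0 − rank ∂_1 = 3 − 2 = 1, and the invariant factors of ∂_1 are all 1, so H_0 ≅ Z.
  H_1: rank ker ∂_1 − rank ∂_2 = (3 − 2) − 1 = 0, and the invariant factors of ∂_2 are all 1, so H_1 ≅ 0.
  H_2: rank ker ∂_2 − rank ∂_3 = (1 − 1) − 0 = 0, and there is no ∂_3, so H_2 ≅ 0.

As a check, the Euler characteristic is 3 − 3 + 1 = 1, which agrees with 1 − 0 + 0 = 1.

H_0 ≅ Z,  H_1 = 0,  H_2 = 0.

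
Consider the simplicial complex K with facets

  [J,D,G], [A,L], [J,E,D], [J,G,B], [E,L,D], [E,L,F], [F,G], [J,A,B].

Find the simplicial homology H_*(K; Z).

H_0 ≅ Z,  H_1 ≅ Z^2,  H_2 = 0.

K has 8 vertices, 15 edges, 6 triangles.
rank ∂_0 = 0, rank ∂_1 = 7 ⇒ b_0 = 8 − 0 − 7 = 1; all invariant factors of ∂_1 are 1 so no torsion. So H_0 ≅ Z.
rank ∂_1 = 7, rank ∂_2 = 6 ⇒ b_1 = 15 − 7 − 6 = 2; all invariant factors of ∂_2 are 1 so no torsion. So H_1 ≅ Z^2.
rank ∂_2 = 6, rank ∂_3 = 0 ⇒ b_2 = 6 − 6 − 0 = 0. So H_2 ≅ 0.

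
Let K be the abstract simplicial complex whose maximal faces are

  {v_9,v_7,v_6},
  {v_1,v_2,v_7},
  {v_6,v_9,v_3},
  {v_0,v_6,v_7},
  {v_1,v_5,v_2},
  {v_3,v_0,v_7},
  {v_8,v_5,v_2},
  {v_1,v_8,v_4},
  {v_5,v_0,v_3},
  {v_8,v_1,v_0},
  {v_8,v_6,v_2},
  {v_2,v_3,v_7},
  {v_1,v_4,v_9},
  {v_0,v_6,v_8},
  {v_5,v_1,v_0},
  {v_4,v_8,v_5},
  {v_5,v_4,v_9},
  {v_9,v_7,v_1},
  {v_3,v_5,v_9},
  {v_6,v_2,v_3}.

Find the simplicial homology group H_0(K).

H_0 = Z.

Take the total order v_0 < v_1 < v_2 < v_3 < v_4 < v_5 < v_6 < v_7 < v_8 < v_9 on the vertex set. Then K (dimension 2) consists of the simplices:

  0-simplices (10): [v_0], [v_1], [v_2], [v_3], [v_4], [v_5], [v_6], [v_7], [v_8], [v_9]
  1-simplices (30): (30 of them)
  2-simplices (20): (20 of them)

Hence C_0 ≅ Z^10, C_1 ≅ Z^30, C_2 ≅ Z^20.

The boundary map ∂_1: C_1 → C_0 maps an edge to its endpoints' difference, ∂[p,q] = q − p.
This gives a 10×30 integer matrix of rank 9; reducing to Smith normal form yields diagonal entries (1,1,1,1,1,1,1,1,1).

Boundary ∂_2: C_2 → C_1 acts by ∂[p,q,r] = [q,r] − [p,r] + [p,q]. For instance
  ∂[v_2,v_3,v_6] = [v_3,v_6] − [v_2,v_6] + [v_2,v_3],
  ∂[v_4,v_5,v_8] = [v_5,v_8] − [v_4,v_8] + [v_4,v_5].
As a 30×20 matrix over Z this has rank 20, with invariant factors (1,1,1,1,1,1,1,1,1,1,1,1,1,1,1,1,1,1,1,2).

From H_k ≅ ker(∂_k) / im(∂_{k+1}) we obtain:

  H_0: rank C_0 − rank ∂_1 = 10 − 9 = 1, and the invariant factors of ∂_1 are all 1, so H_0 = Z.

(K is a triangulation of the Klein bottle.)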